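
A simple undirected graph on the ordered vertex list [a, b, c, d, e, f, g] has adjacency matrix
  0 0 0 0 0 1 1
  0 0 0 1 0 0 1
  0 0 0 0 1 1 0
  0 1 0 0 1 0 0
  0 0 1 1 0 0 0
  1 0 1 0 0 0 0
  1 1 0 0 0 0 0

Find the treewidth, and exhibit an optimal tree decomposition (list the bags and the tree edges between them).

Treewidth 2.
Bags: B1 = {c, d, e}  B2 = {c, d, f}  B3 = {a, d, f}  B4 = {a, d, g}  B5 = {b, d, g}
Tree: B1–B2, B2–B3, B3–B4, B4–B5

The largest bag has 3 vertices, giving width 2; this decomposition certifies tw(G) ≤ 2. Since d–e–c–f–a–g–b–d is a cycle in G, G is not acyclic. Forests are exactly the graphs of treewidth ≤ 1, so tw(G) ≥ 2. The upper and lower bounds meet at 2, so that is the treewidth.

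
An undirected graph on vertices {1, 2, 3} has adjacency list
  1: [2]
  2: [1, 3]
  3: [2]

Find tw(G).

A width-1 tree decomposition is:
Bags: B1 = {2, 3}  B2 = {1, 2}
Tree: B1–B2
Each bag holds 2 vertices, so the decomposition has width 1, which upper-bounds the treewidth. Any graph with an edge has treewidth ≥ 1, and G has the edge 3–2. Hence tw(G) = 1 exactly.

1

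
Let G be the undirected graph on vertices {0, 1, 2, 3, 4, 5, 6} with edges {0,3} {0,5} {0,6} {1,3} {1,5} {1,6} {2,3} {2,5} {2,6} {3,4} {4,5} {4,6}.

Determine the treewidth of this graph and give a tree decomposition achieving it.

Treewidth 3.
Bags: B1 = {2, 3, 5, 6}  B2 = {0, 3, 5, 6}  B3 = {1, 3, 5, 6}  B4 = {3, 4, 5, 6}
Tree: B1–B2, B2–B3, B3–B4

Each bag holds 4 vertices, so the decomposition has width 3, which upper-bounds the treewidth. For the lower bound: the 4 vertex sets {2,5}, {0,3}, {6}, {1} are disjoint, each induces a connected subgraph, and every pair is joined by at least one edge of G. Contracting each set to a single vertex therefore yields K_{4} as a minor, and since treewidth is minor-monotone, tw(G) ≥ tw(K_{4}) = 3. The upper and lower bounds meet at 3, so that is the treewidth.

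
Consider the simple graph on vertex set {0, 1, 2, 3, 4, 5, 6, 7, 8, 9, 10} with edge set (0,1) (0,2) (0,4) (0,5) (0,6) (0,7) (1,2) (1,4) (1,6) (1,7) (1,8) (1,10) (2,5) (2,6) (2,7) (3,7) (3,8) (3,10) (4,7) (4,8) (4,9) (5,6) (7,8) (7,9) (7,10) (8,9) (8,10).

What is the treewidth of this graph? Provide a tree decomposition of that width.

Treewidth 3.
Bags: B1 = {1, 4, 7, 8}  B2 = {0, 1, 4, 7}  B3 = {0, 1, 2, 7}  B4 = {1, 7, 8, 10}  B5 = {0, 1, 2, 6}  B6 = {0, 2, 5, 6}  B7 = {3, 7, 8, 10}  B8 = {4, 7, 8, 9}
Tree: B1–B2, B2–B3, B1–B4, B3–B5, B5–B6, B4–B7, B1–B8

Each bag holds 4 vertices, so the decomposition has width 3, which upper-bounds the treewidth. For the lower bound, the 4 vertices {0, 2, 5, 6} are pairwise adjacent, and any tree decomposition puts a clique entirely inside one bag — forcing width ≥ 3. Combining the bounds, tw(G) = 3.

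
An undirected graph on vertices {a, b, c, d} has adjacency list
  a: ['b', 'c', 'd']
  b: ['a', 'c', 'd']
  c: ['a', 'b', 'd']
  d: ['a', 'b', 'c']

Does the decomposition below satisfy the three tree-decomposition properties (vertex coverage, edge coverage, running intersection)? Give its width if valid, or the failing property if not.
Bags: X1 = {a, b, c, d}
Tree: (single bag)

Vertex coverage: the bags together contain {a, b, c, d}, the full vertex set. Edge coverage: each edge of G has both endpoints in at least one bag. Running intersection: for every vertex, the bags containing it form a connected subtree. All three properties hold, so this is a valid tree decomposition of width max|bag| − 1 = 3, and hence tw(G) ≤ 3.

Yes; width 3.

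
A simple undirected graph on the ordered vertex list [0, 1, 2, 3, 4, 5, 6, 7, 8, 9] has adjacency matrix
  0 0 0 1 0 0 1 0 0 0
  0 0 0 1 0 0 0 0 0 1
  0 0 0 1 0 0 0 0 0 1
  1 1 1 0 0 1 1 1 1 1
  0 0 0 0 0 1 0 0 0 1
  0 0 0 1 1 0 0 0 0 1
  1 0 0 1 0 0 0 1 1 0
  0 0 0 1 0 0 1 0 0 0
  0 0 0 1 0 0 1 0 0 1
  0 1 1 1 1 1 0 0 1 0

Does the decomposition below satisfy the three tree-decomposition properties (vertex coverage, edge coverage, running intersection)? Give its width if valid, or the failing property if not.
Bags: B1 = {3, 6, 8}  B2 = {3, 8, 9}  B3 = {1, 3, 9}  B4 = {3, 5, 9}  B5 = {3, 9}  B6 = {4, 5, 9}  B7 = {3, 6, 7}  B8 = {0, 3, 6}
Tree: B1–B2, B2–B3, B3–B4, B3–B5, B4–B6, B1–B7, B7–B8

A tree decomposition must satisfy three properties: every vertex lies in some bag; for every edge, both endpoints lie together in some bag; and for every vertex, the bags containing it form a connected subtree. Here vertex 2 appears in no bag, so the decomposition is invalid.

No — vertex 2 appears in no bag.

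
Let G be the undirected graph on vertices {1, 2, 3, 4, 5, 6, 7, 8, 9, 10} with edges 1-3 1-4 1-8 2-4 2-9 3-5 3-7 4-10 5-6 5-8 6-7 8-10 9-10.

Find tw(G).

A width-2 tree decomposition is:
Bags: B1 = {2, 9, 10}  B2 = {2, 4, 10}  B3 = {4, 8, 10}  B4 = {1, 4, 8}  B5 = {1, 5, 8}  B6 = {1, 3, 5}  B7 = {3, 5, 6}  B8 = {3, 6, 7}
Tree: B1–B2, B2–B3, B3–B4, B4–B5, B5–B6, B6–B7, B7–B8
The largest bag has 3 vertices, giving width 2; this decomposition certifies tw(G) ≤ 2. Since 9–2–4–10–9 is a cycle in G, G is not acyclic. Forests are exactly the graphs of treewidth ≤ 1, so tw(G) ≥ 2. The upper and lower bounds meet at 2, so that is the treewidth.

2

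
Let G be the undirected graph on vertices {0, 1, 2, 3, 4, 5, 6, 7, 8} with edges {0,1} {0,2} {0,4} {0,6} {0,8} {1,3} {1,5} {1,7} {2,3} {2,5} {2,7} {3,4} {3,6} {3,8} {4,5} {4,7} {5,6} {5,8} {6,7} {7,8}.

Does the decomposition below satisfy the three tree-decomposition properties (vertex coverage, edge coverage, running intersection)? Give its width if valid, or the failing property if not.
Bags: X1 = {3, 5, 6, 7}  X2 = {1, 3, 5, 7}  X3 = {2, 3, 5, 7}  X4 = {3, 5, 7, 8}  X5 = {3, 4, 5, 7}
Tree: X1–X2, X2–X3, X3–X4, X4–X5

A tree decomposition must satisfy three properties: every vertex lies in some bag; for every edge, both endpoints lie together in some bag; and for every vertex, the bags containing it form a connected subtree. Here vertex 0 appears in no bag, so the decomposition is invalid.

No — vertex 0 appears in no bag.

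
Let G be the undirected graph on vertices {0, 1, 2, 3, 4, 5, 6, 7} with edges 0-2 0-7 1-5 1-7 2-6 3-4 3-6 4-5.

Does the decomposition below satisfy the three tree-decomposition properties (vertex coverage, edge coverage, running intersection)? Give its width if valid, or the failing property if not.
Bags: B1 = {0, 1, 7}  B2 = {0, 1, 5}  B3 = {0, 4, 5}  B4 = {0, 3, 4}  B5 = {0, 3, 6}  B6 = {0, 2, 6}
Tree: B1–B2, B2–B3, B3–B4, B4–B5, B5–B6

Yes; width 2.

Every vertex of G appears in some bag (union = {0, 1, 2, 3, 4, 5, 6, 7}); every edge is covered by a bag; and for each vertex v the set of bags containing v is connected in the bag tree. The decomposition is therefore valid. The largest bag has 3 vertices, so the width is 2.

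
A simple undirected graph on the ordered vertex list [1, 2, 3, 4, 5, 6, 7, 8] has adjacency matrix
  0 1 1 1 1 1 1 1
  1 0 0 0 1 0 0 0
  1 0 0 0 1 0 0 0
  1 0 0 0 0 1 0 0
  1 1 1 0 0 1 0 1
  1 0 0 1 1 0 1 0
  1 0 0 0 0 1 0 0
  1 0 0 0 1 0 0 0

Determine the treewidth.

2

A width-2 tree decomposition is:
Bags: B1 = {1, 5, 8}  B2 = {1, 5, 6}  B3 = {1, 6, 7}  B4 = {1, 2, 5}  B5 = {1, 4, 6}  B6 = {1, 3, 5}
Tree: B1–B2, B2–B3, B2–B4, B3–B5, B4–B6
Every bag has size at most 3, so the width is 3 − 1 = 2 and tw(G) ≤ 2. Conversely, {1, 4, 6} is a clique of size 3, and the vertices of any clique must share a bag in every tree decomposition; so some bag has ≥ 3 vertices and tw(G) ≥ 2. Combining the bounds, tw(G) = 2.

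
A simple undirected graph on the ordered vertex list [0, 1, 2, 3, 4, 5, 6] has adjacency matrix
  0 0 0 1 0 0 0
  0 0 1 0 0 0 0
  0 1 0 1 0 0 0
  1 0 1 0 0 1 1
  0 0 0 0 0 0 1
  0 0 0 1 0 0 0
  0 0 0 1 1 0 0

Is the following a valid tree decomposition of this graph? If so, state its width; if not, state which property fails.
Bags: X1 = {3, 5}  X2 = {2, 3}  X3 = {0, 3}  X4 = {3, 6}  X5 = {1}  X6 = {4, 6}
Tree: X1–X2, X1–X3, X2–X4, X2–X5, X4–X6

A tree decomposition must satisfy three properties: every vertex lies in some bag; for every edge, both endpoints lie together in some bag; and for every vertex, the bags containing it form a connected subtree. Here edge (2,1) lies in no bag, so the decomposition is invalid.

No — edge (2,1) lies in no bag.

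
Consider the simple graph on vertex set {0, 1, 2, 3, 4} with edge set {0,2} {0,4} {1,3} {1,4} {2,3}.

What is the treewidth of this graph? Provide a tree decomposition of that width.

Treewidth 2.
Bags: B1 = {1, 3, 4}  B2 = {0, 3, 4}  B3 = {0, 2, 3}
Tree: B1–B2, B2–B3

Each bag holds 3 vertices, so the decomposition has width 2, which upper-bounds the treewidth. Since 3–1–4–0–2–3 is a cycle in G, G is not acyclic. Forests are exactly the graphs of treewidth ≤ 1, so tw(G) ≥ 2. Combining the bounds, tw(G) = 2.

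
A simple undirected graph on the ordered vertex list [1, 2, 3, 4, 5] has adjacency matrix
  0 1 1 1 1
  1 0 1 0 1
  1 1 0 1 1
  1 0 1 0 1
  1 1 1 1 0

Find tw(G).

3

A width-3 tree decomposition is:
Bags: B1 = {1, 2, 3, 5}  B2 = {1, 3, 4, 5}
Tree: B1–B2
Each bag holds 4 vertices, so the decomposition has width 3, which upper-bounds the treewidth. On the other hand G contains the 4-clique {1, 2, 3, 5}. A clique must lie in a single bag of any decomposition, so no decomposition can have width below 3. Therefore the treewidth is 3.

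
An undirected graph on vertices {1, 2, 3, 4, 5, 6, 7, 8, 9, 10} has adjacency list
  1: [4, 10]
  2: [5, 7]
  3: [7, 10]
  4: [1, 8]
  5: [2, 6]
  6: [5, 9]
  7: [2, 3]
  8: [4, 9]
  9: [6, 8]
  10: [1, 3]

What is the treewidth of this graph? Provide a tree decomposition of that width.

Treewidth 2.
One optimal decomposition is:
Bags: B1 = {2, 3, 7}  B2 = {2, 3, 5}  B3 = {3, 5, 6}  B4 = {3, 6, 9}  B5 = {3, 8, 9}  B6 = {3, 4, 8}  B7 = {1, 3, 4}  B8 = {1, 3, 10}
Tree: B1–B2, B2–B3, B3–B4, B4–B5, B5–B6, B6–B7, B7–B8

The largest bag has 3 vertices, giving width 2; this decomposition certifies tw(G) ≤ 2. For the lower bound, G contains the cycle 3–7–2–5–6–9–8–4–1–10–3, so G is not a forest; only forests have treewidth ≤ 1, hence tw(G) ≥ 2. Combining the bounds, tw(G) = 2.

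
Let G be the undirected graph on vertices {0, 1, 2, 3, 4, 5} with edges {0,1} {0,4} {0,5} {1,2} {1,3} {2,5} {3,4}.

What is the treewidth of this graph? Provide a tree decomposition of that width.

The largest bag has 3 vertices, giving width 2; this decomposition certifies tw(G) ≤ 2. Since 4–3–1–0–4 is a cycle in G, G is not acyclic. Forests are exactly the graphs of treewidth ≤ 1, so tw(G) ≥ 2. Therefore the treewidth is 2.

Treewidth 2.
Bags: B1 = {0, 3, 4}  B2 = {0, 1, 3}  B3 = {0, 1, 5}  B4 = {1, 2, 5}
Tree: B1–B2, B2–B3, B3–B4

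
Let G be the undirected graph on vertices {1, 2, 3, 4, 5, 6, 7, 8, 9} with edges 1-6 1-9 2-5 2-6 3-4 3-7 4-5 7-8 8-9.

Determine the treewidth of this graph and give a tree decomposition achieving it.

Every bag has size at most 3, so the width is 3 − 1 = 2 and tw(G) ≤ 2. The edges 9–8–7–3–4–5–2–6–1–9 form a cycle, so G is not a tree and its treewidth is at least 2. Therefore the treewidth is 2.

Treewidth 2.
One such decomposition:
Bags: B1 = {7, 8, 9}  B2 = {3, 7, 9}  B3 = {3, 4, 9}  B4 = {4, 5, 9}  B5 = {2, 5, 9}  B6 = {2, 6, 9}  B7 = {1, 6, 9}
Tree: B1–B2, B2–B3, B3–B4, B4–B5, B5–B6, B6–B7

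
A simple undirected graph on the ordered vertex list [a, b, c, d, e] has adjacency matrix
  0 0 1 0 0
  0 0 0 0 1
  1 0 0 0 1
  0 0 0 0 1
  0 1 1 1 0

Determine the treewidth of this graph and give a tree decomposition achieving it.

Treewidth 1.
One optimal decomposition is:
Bags: B1 = {b, e}  B2 = {d, e}  B3 = {c, e}  B4 = {a, c}
Tree: B1–B2, B2–B3, B3–B4

The largest bag has 2 vertices, giving width 1; this decomposition certifies tw(G) ≤ 1. G has an edge, so its treewidth is at least 1. Combining the bounds, tw(G) = 1.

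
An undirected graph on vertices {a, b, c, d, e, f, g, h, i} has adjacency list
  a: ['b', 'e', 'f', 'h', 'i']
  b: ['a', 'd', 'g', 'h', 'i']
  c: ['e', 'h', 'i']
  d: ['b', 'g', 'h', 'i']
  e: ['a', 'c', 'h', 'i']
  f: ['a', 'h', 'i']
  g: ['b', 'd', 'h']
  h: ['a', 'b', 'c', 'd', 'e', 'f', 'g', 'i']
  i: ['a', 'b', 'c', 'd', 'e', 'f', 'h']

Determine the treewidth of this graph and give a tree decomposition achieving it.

The largest bag has 4 vertices, giving width 3; this decomposition certifies tw(G) ≤ 3. On the other hand G contains the 4-clique {b, d, g, h}. A clique must lie in a single bag of any decomposition, so no decomposition can have width below 3. Therefore the treewidth is 3.

Treewidth 3.
One optimal decomposition is:
Bags: B1 = {a, b, h, i}  B2 = {a, e, h, i}  B3 = {c, e, h, i}  B4 = {b, d, h, i}  B5 = {a, f, h, i}  B6 = {b, d, g, h}
Tree: B1–B2, B2–B3, B1–B4, B2–B5, B4–B6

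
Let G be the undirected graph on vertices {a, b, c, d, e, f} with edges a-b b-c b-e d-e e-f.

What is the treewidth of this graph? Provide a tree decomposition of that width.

Treewidth 1.
One optimal decomposition is:
Bags: B1 = {b, c}  B2 = {a, b}  B3 = {b, e}  B4 = {e, f}  B5 = {d, e}
Tree: B1–B2, B1–B3, B3–B4, B3–B5

Each bag holds 2 vertices, so the decomposition has width 1, which upper-bounds the treewidth. Since G has at least one edge (e.g. b–c), it is not an edgeless graph, so tw(G) ≥ 1. Therefore the treewidth is 1.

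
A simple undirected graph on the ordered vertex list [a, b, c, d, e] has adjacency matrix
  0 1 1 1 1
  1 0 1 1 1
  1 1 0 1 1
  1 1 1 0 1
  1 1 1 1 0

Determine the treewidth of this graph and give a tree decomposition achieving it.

A single bag containing all 5 vertices is trivially a valid decomposition of width 4. On the other hand G contains the 5-clique {a, b, c, d, e}. A clique must lie in a single bag of any decomposition, so no decomposition can have width below 4. Combining the bounds, tw(G) = 4.

Treewidth 4.
One optimal decomposition is:
Bags: B1 = {a, b, c, d, e}
Tree: (single bag)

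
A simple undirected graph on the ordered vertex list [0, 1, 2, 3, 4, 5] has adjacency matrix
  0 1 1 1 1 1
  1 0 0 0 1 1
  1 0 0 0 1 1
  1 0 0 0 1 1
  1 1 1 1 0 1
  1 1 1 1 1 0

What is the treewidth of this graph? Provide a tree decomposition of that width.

Treewidth 3.
One optimal decomposition is:
Bags: B1 = {0, 2, 4, 5}  B2 = {0, 1, 4, 5}  B3 = {0, 3, 4, 5}
Tree: B1–B2, B2–B3

The largest bag has 4 vertices, giving width 3; this decomposition certifies tw(G) ≤ 3. On the other hand G contains the 4-clique {0, 1, 4, 5}. A clique must lie in a single bag of any decomposition, so no decomposition can have width below 3. Hence tw(G) = 3 exactly.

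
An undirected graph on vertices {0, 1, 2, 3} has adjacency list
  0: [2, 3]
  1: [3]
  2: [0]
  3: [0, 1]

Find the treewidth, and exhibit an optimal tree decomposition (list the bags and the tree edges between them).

The largest bag has 2 vertices, giving width 1; this decomposition certifies tw(G) ≤ 1. Any graph with an edge has treewidth ≥ 1, and G has the edge 2–0. Combining the bounds, tw(G) = 1.

Treewidth 1.
One optimal decomposition is:
Bags: B1 = {0, 2}  B2 = {0, 3}  B3 = {1, 3}
Tree: B1–B2, B2–B3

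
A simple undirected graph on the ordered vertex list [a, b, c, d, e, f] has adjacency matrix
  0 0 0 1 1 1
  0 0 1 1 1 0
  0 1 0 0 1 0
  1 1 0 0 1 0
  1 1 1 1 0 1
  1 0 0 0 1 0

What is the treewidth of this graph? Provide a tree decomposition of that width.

The largest bag has 3 vertices, giving width 2; this decomposition certifies tw(G) ≤ 2. Conversely, {a, d, e} is a clique of size 3, and the vertices of any clique must share a bag in every tree decomposition; so some bag has ≥ 3 vertices and tw(G) ≥ 2. The upper and lower bounds meet at 2, so that is the treewidth.

Treewidth 2.
One such decomposition:
Bags: B1 = {a, d, e}  B2 = {a, e, f}  B3 = {b, d, e}  B4 = {b, c, e}
Tree: B1–B2, B1–B3, B3–B4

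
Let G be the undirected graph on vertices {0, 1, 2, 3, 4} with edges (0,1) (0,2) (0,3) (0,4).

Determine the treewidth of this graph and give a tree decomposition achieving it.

Treewidth 1.
Bags: B1 = {0, 4}  B2 = {0, 2}  B3 = {0, 3}  B4 = {0, 1}
Tree: B1–B2, B1–B3, B3–B4

The largest bag has 2 vertices, giving width 1; this decomposition certifies tw(G) ≤ 1. G has an edge, so its treewidth is at least 1. Combining the bounds, tw(G) = 1.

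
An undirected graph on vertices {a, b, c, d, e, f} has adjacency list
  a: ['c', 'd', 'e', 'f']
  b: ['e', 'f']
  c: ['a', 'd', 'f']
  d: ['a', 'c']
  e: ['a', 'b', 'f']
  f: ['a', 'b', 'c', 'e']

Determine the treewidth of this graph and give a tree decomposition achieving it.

Each bag holds 3 vertices, so the decomposition has width 2, which upper-bounds the treewidth. On the other hand G contains the 3-clique {a, c, d}. A clique must lie in a single bag of any decomposition, so no decomposition can have width below 2. The upper and lower bounds meet at 2, so that is the treewidth.

Treewidth 2.
One such decomposition:
Bags: B1 = {a, c, f}  B2 = {a, e, f}  B3 = {b, e, f}  B4 = {a, c, d}
Tree: B1–B2, B2–B3, B1–B4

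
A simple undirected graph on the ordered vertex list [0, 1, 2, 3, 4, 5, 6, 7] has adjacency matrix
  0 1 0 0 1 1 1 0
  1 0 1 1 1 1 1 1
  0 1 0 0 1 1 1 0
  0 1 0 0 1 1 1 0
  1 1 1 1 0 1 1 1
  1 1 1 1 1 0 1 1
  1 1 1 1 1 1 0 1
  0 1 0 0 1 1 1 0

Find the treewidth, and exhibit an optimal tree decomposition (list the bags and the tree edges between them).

Treewidth 4.
One optimal decomposition is:
Bags: B1 = {1, 3, 4, 5, 6}  B2 = {0, 1, 4, 5, 6}  B3 = {1, 4, 5, 6, 7}  B4 = {1, 2, 4, 5, 6}
Tree: B1–B2, B1–B3, B2–B4

The largest bag has 5 vertices, giving width 4; this decomposition certifies tw(G) ≤ 4. On the other hand G contains the 5-clique {0, 1, 4, 5, 6}. A clique must lie in a single bag of any decomposition, so no decomposition can have width below 4. Therefore the treewidth is 4.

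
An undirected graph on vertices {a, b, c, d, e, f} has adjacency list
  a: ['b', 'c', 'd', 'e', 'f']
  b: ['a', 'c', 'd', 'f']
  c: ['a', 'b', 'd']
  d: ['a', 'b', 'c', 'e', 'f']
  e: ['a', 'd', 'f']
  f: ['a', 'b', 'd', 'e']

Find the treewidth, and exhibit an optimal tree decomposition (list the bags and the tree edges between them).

The largest bag has 4 vertices, giving width 3; this decomposition certifies tw(G) ≤ 3. For the lower bound, the 4 vertices {a, b, c, d} are pairwise adjacent, and any tree decomposition puts a clique entirely inside one bag — forcing width ≥ 3. Hence tw(G) = 3 exactly.

Treewidth 3.
Bags: B1 = {a, b, c, d}  B2 = {a, b, d, f}  B3 = {a, d, e, f}
Tree: B1–B2, B2–B3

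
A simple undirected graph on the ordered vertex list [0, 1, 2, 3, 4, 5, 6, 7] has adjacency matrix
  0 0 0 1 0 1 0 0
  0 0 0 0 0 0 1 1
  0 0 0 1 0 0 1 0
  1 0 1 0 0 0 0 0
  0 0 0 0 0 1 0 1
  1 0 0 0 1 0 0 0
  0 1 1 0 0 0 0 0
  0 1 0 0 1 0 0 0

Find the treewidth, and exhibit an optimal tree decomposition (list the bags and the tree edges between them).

Each bag holds 3 vertices, so the decomposition has width 2, which upper-bounds the treewidth. For the lower bound, G contains the cycle 3–2–6–1–7–4–5–0–3, so G is not a forest; only forests have treewidth ≤ 1, hence tw(G) ≥ 2. Therefore the treewidth is 2.

Treewidth 2.
One optimal decomposition is:
Bags: B1 = {2, 3, 6}  B2 = {1, 3, 6}  B3 = {1, 3, 7}  B4 = {3, 4, 7}  B5 = {3, 4, 5}  B6 = {0, 3, 5}
Tree: B1–B2, B2–B3, B3–B4, B4–B5, B5–B6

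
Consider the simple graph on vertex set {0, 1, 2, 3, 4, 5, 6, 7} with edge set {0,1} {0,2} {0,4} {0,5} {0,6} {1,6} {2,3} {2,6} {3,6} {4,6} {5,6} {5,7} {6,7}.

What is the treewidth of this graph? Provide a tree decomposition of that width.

Every bag has size at most 3, so the width is 3 − 1 = 2 and tw(G) ≤ 2. For the lower bound, the 3 vertices {0, 1, 6} are pairwise adjacent, and any tree decomposition puts a clique entirely inside one bag — forcing width ≥ 2. Therefore the treewidth is 2.

Treewidth 2.
Bags: B1 = {0, 5, 6}  B2 = {0, 2, 6}  B3 = {0, 1, 6}  B4 = {0, 4, 6}  B5 = {5, 6, 7}  B6 = {2, 3, 6}
Tree: B1–B2, B2–B3, B3–B4, B1–B5, B2–B6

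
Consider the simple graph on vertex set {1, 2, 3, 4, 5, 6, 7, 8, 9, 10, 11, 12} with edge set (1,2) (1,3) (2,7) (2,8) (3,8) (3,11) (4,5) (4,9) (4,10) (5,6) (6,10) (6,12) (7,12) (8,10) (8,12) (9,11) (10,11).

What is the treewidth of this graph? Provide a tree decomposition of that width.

The largest bag has 4 vertices, giving width 3; this decomposition certifies tw(G) ≤ 3. For the lower bound: the 4 vertex sets {1,2,7}, {3}, {8}, {6,10,11,12} are disjoint, each induces a connected subgraph, and every pair is joined by at least one edge of G. Contracting each set to a single vertex therefore yields K_{4} as a minor, and since treewidth is minor-monotone, tw(G) ≥ tw(K_{4}) = 3. Hence tw(G) = 3 exactly.

Treewidth 3.
One optimal decomposition is:
Bags: B1 = {1, 2, 3, 7}  B2 = {2, 3, 7, 8}  B3 = {3, 7, 8, 12}  B4 = {3, 8, 11, 12}  B5 = {8, 10, 11, 12}  B6 = {6, 10, 11, 12}  B7 = {6, 9, 10, 11}  B8 = {4, 6, 9, 10}  B9 = {4, 5, 6, 9}
Tree: B1–B2, B2–B3, B3–B4, B4–B5, B5–B6, B6–B7, B7–B8, B8–B9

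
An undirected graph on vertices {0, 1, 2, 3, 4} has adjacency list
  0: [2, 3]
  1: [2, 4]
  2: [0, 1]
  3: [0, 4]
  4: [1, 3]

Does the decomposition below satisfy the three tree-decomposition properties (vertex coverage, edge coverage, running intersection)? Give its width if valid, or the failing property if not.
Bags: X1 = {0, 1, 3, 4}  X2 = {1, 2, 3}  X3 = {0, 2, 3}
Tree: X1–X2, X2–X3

A tree decomposition must satisfy three properties: every vertex lies in some bag; for every edge, both endpoints lie together in some bag; and for every vertex, the bags containing it form a connected subtree. Here bags containing vertex 0 are not connected in the tree, so the decomposition is invalid.

No — bags containing vertex 0 are not connected in the tree.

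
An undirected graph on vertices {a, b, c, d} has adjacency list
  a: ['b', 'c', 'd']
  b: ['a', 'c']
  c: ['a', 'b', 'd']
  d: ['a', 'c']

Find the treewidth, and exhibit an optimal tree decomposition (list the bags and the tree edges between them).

Treewidth 2.
One such decomposition:
Bags: B1 = {a, b, c}  B2 = {a, c, d}
Tree: B1–B2

The largest bag has 3 vertices, giving width 2; this decomposition certifies tw(G) ≤ 2. On the other hand G contains the 3-clique {a, c, d}. A clique must lie in a single bag of any decomposition, so no decomposition can have width below 2. Combining the bounds, tw(G) = 2.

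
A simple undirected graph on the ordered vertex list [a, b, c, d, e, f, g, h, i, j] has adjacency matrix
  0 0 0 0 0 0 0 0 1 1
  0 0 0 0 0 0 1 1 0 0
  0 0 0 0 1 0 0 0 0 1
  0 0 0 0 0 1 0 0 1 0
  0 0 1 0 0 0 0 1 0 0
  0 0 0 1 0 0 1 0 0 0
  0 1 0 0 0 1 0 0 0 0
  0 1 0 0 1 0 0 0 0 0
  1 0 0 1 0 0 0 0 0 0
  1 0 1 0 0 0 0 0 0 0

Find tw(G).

2

A width-2 tree decomposition is:
Bags: B1 = {c, e, j}  B2 = {e, h, j}  B3 = {b, h, j}  B4 = {b, g, j}  B5 = {f, g, j}  B6 = {d, f, j}  B7 = {d, i, j}  B8 = {a, i, j}
Tree: B1–B2, B2–B3, B3–B4, B4–B5, B5–B6, B6–B7, B7–B8
Each bag holds 3 vertices, so the decomposition has width 2, which upper-bounds the treewidth. Since j–c–e–h–b–g–f–d–i–a–j is a cycle in G, G is not acyclic. Forests are exactly the graphs of treewidth ≤ 1, so tw(G) ≥ 2. Therefore the treewidth is 2.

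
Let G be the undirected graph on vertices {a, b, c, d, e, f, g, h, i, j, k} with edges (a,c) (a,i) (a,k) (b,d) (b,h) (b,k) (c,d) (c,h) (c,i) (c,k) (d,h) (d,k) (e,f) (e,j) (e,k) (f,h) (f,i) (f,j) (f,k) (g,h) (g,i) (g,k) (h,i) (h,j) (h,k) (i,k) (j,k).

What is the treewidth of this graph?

A width-3 tree decomposition is:
Bags: B1 = {f, h, i, k}  B2 = {c, h, i, k}  B3 = {c, d, h, k}  B4 = {f, h, j, k}  B5 = {b, d, h, k}  B6 = {e, f, j, k}  B7 = {g, h, i, k}  B8 = {a, c, i, k}
Tree: B1–B2, B2–B3, B1–B4, B3–B5, B4–B6, B1–B7, B2–B8
The largest bag has 4 vertices, giving width 3; this decomposition certifies tw(G) ≤ 3. For the lower bound, the 4 vertices {e, f, j, k} are pairwise adjacent, and any tree decomposition puts a clique entirely inside one bag — forcing width ≥ 3. Therefore the treewidth is 3.

3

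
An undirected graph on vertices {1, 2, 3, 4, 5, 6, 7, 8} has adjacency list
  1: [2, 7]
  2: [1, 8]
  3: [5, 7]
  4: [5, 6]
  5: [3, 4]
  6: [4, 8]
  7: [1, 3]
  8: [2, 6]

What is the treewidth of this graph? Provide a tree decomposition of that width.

Each bag holds 3 vertices, so the decomposition has width 2, which upper-bounds the treewidth. The edges 1–2–8–6–4–5–3–7–1 form a cycle, so G is not a tree and its treewidth is at least 2. Hence tw(G) = 2 exactly.

Treewidth 2.
One optimal decomposition is:
Bags: B1 = {1, 2, 8}  B2 = {1, 6, 8}  B3 = {1, 4, 6}  B4 = {1, 4, 5}  B5 = {1, 3, 5}  B6 = {1, 3, 7}
Tree: B1–B2, B2–B3, B3–B4, B4–B5, B5–B6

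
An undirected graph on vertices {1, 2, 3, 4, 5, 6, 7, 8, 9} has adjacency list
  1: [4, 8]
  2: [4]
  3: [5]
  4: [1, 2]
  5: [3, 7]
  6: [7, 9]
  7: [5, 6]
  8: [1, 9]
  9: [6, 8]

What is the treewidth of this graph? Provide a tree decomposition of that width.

Treewidth 1.
One optimal decomposition is:
Bags: B1 = {2, 4}  B2 = {1, 4}  B3 = {1, 8}  B4 = {8, 9}  B5 = {6, 9}  B6 = {6, 7}  B7 = {5, 7}  B8 = {3, 5}
Tree: B1–B2, B2–B3, B3–B4, B4–B5, B5–B6, B6–B7, B7–B8

The largest bag has 2 vertices, giving width 1; this decomposition certifies tw(G) ≤ 1. G has an edge, so its treewidth is at least 1. The upper and lower bounds meet at 1, so that is the treewidth.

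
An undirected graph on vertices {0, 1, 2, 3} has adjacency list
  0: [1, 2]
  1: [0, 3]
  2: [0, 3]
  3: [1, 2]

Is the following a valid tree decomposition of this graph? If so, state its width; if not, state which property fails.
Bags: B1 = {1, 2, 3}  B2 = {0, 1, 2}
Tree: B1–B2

Yes; width 2.

Vertex coverage: the bags together contain {0, 1, 2, 3}, the full vertex set. Edge coverage: each edge of G has both endpoints in at least one bag. Running intersection: for every vertex, the bags containing it form a connected subtree. All three properties hold, so this is a valid tree decomposition of width max|bag| − 1 = 2, and hence tw(G) ≤ 2.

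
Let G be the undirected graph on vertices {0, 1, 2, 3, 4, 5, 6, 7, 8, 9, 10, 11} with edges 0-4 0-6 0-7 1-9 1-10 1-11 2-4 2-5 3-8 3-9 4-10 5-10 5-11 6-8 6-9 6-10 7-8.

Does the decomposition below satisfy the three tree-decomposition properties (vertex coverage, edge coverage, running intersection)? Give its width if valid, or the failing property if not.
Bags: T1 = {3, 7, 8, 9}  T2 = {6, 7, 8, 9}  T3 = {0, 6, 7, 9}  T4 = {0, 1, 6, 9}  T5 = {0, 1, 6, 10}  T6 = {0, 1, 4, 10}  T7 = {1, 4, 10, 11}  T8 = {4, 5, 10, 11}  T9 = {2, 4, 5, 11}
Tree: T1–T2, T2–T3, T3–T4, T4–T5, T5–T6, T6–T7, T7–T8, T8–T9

Vertex coverage: the bags together contain {0, 1, 2, 3, 4, 5, 6, 7, 8, 9, 10, 11}, the full vertex set. Edge coverage: each edge of G has both endpoints in at least one bag. Running intersection: for every vertex, the bags containing it form a connected subtree. All three properties hold, so this is a valid tree decomposition of width max|bag| − 1 = 3, and hence tw(G) ≤ 3.

Yes; width 3.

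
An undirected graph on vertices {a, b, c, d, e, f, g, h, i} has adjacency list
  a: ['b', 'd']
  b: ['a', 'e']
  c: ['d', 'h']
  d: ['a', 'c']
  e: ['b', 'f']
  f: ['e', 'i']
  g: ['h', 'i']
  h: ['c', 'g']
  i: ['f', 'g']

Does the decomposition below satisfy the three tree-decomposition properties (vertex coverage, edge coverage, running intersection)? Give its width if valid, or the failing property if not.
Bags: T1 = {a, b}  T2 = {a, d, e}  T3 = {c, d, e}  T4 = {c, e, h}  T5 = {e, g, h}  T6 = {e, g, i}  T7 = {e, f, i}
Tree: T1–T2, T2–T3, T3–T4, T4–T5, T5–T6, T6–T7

No — edge (e,b) lies in no bag.

A tree decomposition must satisfy three properties: every vertex lies in some bag; for every edge, both endpoints lie together in some bag; and for every vertex, the bags containing it form a connected subtree. Here edge (e,b) lies in no bag, so the decomposition is invalid.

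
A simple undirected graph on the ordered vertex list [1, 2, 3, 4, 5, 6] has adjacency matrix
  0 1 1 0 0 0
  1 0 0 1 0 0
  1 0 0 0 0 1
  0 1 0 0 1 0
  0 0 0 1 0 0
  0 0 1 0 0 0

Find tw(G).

A width-1 tree decomposition is:
Bags: B1 = {3, 6}  B2 = {1, 3}  B3 = {1, 2}  B4 = {2, 4}  B5 = {4, 5}
Tree: B1–B2, B2–B3, B3–B4, B4–B5
The largest bag has 2 vertices, giving width 1; this decomposition certifies tw(G) ≤ 1. G has an edge, so its treewidth is at least 1. Therefore the treewidth is 1.

1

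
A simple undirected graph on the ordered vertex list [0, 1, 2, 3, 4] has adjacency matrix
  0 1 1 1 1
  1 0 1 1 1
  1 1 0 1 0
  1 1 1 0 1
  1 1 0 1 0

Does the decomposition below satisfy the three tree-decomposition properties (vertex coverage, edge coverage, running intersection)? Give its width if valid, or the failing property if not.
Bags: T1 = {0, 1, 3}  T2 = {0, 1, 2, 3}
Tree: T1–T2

No — vertex 4 appears in no bag.

A tree decomposition must satisfy three properties: every vertex lies in some bag; for every edge, both endpoints lie together in some bag; and for every vertex, the bags containing it form a connected subtree. Here vertex 4 appears in no bag, so the decomposition is invalid.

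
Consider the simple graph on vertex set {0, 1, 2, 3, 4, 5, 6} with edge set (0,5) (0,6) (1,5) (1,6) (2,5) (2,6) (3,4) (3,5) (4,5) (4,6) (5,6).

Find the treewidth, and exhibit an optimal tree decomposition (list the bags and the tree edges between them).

Every bag has size at most 3, so the width is 3 − 1 = 2 and tw(G) ≤ 2. On the other hand G contains the 3-clique {3, 4, 5}. A clique must lie in a single bag of any decomposition, so no decomposition can have width below 2. Hence tw(G) = 2 exactly.

Treewidth 2.
Bags: B1 = {0, 5, 6}  B2 = {4, 5, 6}  B3 = {1, 5, 6}  B4 = {3, 4, 5}  B5 = {2, 5, 6}
Tree: B1–B2, B1–B3, B2–B4, B2–B5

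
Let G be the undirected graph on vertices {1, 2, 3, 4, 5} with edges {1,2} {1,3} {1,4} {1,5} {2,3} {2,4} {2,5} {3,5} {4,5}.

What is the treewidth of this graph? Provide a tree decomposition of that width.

Treewidth 3.
Bags: B1 = {1, 2, 3, 5}  B2 = {1, 2, 4, 5}
Tree: B1–B2

Each bag holds 4 vertices, so the decomposition has width 3, which upper-bounds the treewidth. On the other hand G contains the 4-clique {1, 2, 3, 5}. A clique must lie in a single bag of any decomposition, so no decomposition can have width below 3. The upper and lower bounds meet at 3, so that is the treewidth.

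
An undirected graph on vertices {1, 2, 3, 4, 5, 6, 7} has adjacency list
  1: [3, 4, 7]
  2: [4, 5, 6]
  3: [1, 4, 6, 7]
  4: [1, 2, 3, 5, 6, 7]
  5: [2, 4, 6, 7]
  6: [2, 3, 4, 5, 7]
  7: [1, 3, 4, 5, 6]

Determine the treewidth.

3

A width-3 tree decomposition is:
Bags: B1 = {3, 4, 6, 7}  B2 = {4, 5, 6, 7}  B3 = {2, 4, 5, 6}  B4 = {1, 3, 4, 7}
Tree: B1–B2, B2–B3, B1–B4
Each bag holds 4 vertices, so the decomposition has width 3, which upper-bounds the treewidth. On the other hand G contains the 4-clique {1, 3, 4, 7}. A clique must lie in a single bag of any decomposition, so no decomposition can have width below 3. The upper and lower bounds meet at 3, so that is the treewidth.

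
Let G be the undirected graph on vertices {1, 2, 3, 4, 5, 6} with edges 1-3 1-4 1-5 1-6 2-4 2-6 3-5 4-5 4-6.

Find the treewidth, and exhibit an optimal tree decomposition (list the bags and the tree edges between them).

Each bag holds 3 vertices, so the decomposition has width 2, which upper-bounds the treewidth. On the other hand G contains the 3-clique {1, 3, 5}. A clique must lie in a single bag of any decomposition, so no decomposition can have width below 2. The upper and lower bounds meet at 2, so that is the treewidth.

Treewidth 2.
Bags: B1 = {1, 4, 6}  B2 = {2, 4, 6}  B3 = {1, 4, 5}  B4 = {1, 3, 5}
Tree: B1–B2, B1–B3, B3–B4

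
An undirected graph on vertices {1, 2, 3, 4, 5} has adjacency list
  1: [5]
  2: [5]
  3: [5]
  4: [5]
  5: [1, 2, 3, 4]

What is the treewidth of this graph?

A width-1 tree decomposition is:
Bags: B1 = {4, 5}  B2 = {2, 5}  B3 = {1, 5}  B4 = {3, 5}
Tree: B1–B2, B1–B3, B2–B4
Every bag has size at most 2, so the width is 2 − 1 = 1 and tw(G) ≤ 1. G has an edge, so its treewidth is at least 1. Hence tw(G) = 1 exactly.

1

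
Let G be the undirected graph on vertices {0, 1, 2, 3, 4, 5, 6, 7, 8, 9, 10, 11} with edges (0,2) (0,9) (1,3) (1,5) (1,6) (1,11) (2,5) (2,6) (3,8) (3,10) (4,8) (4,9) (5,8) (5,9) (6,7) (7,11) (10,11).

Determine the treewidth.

A width-3 tree decomposition is:
Bags: B1 = {0, 2, 4, 9}  B2 = {2, 4, 5, 9}  B3 = {2, 4, 5, 8}  B4 = {2, 5, 6, 8}  B5 = {1, 5, 6, 8}  B6 = {1, 3, 6, 8}  B7 = {1, 3, 6, 7}  B8 = {1, 3, 7, 11}  B9 = {3, 7, 10, 11}
Tree: B1–B2, B2–B3, B3–B4, B4–B5, B5–B6, B6–B7, B7–B8, B8–B9
Every bag has size at most 4, so the width is 4 − 1 = 3 and tw(G) ≤ 3. For the lower bound: the 4 vertex sets {0,4,9}, {2}, {5}, {1,3,6,8} are disjoint, each induces a connected subgraph, and every pair is joined by at least one edge of G. Contracting each set to a single vertex therefore yields K_{4} as a minor, and since treewidth is minor-monotone, tw(G) ≥ tw(K_{4}) = 3. Hence tw(G) = 3 exactly.

3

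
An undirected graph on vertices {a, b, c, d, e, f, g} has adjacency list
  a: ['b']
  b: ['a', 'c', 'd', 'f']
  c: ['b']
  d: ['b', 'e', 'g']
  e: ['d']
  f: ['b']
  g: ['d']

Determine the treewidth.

A width-1 tree decomposition is:
Bags: B1 = {b, c}  B2 = {b, d}  B3 = {d, e}  B4 = {d, g}  B5 = {a, b}  B6 = {b, f}
Tree: B1–B2, B2–B3, B2–B4, B1–B5, B2–B6
The largest bag has 2 vertices, giving width 1; this decomposition certifies tw(G) ≤ 1. Since G has at least one edge (e.g. c–b), it is not an edgeless graph, so tw(G) ≥ 1. The upper and lower bounds meet at 1, so that is the treewidth.

1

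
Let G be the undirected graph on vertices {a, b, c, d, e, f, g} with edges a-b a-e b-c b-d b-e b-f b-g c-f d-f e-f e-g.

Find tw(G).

A width-2 tree decomposition is:
Bags: B1 = {a, b, e}  B2 = {b, e, f}  B3 = {b, d, f}  B4 = {b, e, g}  B5 = {b, c, f}
Tree: B1–B2, B2–B3, B1–B4, B2–B5
Each bag holds 3 vertices, so the decomposition has width 2, which upper-bounds the treewidth. Conversely, {b, e, g} is a clique of size 3, and the vertices of any clique must share a bag in every tree decomposition; so some bag has ≥ 3 vertices and tw(G) ≥ 2. Hence tw(G) = 2 exactly.

2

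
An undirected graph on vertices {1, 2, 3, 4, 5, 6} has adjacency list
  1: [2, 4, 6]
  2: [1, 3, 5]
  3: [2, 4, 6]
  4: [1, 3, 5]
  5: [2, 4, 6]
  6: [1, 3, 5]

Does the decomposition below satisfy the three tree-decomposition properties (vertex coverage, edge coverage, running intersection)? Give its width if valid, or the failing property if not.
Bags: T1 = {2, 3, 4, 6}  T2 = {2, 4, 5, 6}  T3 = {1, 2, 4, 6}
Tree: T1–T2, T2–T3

Yes; width 3.

Checking the three conditions: (i) the bags cover all of {1, 2, 3, 4, 5, 6}; (ii) for each edge, some bag contains both endpoints; (iii) the bags containing any fixed vertex form a subtree. All hold, so the decomposition is valid with width 4 − 1 = 3.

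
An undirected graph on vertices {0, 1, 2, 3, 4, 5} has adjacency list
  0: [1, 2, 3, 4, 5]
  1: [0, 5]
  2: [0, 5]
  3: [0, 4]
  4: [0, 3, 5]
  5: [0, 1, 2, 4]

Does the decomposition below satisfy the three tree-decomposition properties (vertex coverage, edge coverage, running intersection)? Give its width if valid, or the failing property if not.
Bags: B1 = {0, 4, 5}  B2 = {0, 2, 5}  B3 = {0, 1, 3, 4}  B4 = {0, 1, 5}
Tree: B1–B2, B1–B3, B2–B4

A tree decomposition must satisfy three properties: every vertex lies in some bag; for every edge, both endpoints lie together in some bag; and for every vertex, the bags containing it form a connected subtree. Here bags containing vertex 1 are not connected in the tree, so the decomposition is invalid.

No — bags containing vertex 1 are not connected in the tree.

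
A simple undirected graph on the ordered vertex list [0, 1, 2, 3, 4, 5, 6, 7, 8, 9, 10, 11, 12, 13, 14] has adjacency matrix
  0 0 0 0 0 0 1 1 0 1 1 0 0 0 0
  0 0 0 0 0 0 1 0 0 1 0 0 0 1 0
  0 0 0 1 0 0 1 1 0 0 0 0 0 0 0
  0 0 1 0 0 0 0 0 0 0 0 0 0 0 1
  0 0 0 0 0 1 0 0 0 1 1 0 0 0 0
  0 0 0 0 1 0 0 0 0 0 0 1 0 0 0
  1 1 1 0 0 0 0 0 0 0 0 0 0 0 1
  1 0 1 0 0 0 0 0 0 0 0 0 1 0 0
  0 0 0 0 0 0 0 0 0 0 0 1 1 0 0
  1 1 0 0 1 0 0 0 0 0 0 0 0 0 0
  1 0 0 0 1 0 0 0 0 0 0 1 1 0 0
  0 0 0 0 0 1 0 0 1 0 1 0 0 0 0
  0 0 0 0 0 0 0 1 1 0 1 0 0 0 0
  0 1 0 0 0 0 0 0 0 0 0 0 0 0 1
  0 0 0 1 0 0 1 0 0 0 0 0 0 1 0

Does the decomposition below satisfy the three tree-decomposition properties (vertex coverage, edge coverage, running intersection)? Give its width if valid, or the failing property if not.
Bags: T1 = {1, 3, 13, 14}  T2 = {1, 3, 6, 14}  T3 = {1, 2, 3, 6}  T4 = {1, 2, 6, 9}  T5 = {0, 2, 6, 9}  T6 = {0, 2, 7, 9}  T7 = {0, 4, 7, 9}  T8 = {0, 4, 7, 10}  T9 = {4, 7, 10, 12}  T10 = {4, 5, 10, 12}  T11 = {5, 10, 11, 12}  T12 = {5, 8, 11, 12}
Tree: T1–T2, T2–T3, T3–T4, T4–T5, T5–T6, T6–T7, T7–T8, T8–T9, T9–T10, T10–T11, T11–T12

Yes; width 3.

Every vertex of G appears in some bag (union = {0, 1, 2, 3, 4, 5, 6, 7, 8, 9, 10, 11, 12, 13, 14}); every edge is covered by a bag; and for each vertex v the set of bags containing v is connected in the bag tree. The decomposition is therefore valid. The largest bag has 4 vertices, so the width is 3.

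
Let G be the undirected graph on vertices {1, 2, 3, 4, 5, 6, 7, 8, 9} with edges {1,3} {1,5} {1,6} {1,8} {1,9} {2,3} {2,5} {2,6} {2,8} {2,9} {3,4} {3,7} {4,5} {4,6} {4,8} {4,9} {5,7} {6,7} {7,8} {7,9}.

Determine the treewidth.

4

A width-4 tree decomposition is:
Bags: B1 = {1, 2, 4, 6, 7}  B2 = {1, 2, 4, 5, 7}  B3 = {1, 2, 4, 7, 8}  B4 = {1, 2, 3, 4, 7}  B5 = {1, 2, 4, 7, 9}
Tree: B1–B2, B2–B3, B3–B4, B4–B5
Each bag holds 5 vertices, so the decomposition has width 4, which upper-bounds the treewidth. For the lower bound: the 5 vertex sets {6,7}, {1,5}, {4,8}, {2}, {3} are disjoint, each induces a connected subgraph, and every pair is joined by at least one edge of G. Contracting each set to a single vertex therefore yields K_{5} as a minor, and since treewidth is minor-monotone, tw(G) ≥ tw(K_{5}) = 4. Hence tw(G) = 4 exactly.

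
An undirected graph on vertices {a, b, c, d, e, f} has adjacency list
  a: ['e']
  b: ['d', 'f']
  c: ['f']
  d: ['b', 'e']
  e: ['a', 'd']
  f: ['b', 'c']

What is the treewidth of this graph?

A width-1 tree decomposition is:
Bags: B1 = {c, f}  B2 = {b, f}  B3 = {b, d}  B4 = {d, e}  B5 = {a, e}
Tree: B1–B2, B2–B3, B3–B4, B4–B5
Every bag has size at most 2, so the width is 2 − 1 = 1 and tw(G) ≤ 1. Since G has at least one edge (e.g. c–f), it is not an edgeless graph, so tw(G) ≥ 1. Therefore the treewidth is 1.

1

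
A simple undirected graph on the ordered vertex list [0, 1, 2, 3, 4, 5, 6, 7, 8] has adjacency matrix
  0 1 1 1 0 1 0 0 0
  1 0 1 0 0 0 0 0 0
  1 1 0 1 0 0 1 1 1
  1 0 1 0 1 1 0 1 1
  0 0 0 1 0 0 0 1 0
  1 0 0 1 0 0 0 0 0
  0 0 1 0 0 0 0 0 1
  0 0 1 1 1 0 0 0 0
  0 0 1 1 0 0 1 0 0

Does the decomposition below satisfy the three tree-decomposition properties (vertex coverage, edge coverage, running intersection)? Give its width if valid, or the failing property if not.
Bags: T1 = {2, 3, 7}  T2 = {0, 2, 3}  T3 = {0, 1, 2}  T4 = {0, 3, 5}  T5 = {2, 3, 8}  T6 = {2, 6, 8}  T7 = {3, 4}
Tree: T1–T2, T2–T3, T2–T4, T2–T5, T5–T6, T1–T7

No — edge (7,4) lies in no bag.

A tree decomposition must satisfy three properties: every vertex lies in some bag; for every edge, both endpoints lie together in some bag; and for every vertex, the bags containing it form a connected subtree. Here edge (7,4) lies in no bag, so the decomposition is invalid.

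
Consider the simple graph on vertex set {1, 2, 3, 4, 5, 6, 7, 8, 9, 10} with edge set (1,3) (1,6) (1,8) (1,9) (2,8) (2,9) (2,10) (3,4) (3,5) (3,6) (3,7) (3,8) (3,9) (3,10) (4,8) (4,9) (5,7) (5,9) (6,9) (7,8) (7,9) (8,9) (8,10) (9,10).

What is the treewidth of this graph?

3

A width-3 tree decomposition is:
Bags: B1 = {3, 8, 9, 10}  B2 = {1, 3, 8, 9}  B3 = {1, 3, 6, 9}  B4 = {3, 7, 8, 9}  B5 = {3, 5, 7, 9}  B6 = {2, 8, 9, 10}  B7 = {3, 4, 8, 9}
Tree: B1–B2, B2–B3, B2–B4, B4–B5, B1–B6, B2–B7
Each bag holds 4 vertices, so the decomposition has width 3, which upper-bounds the treewidth. For the lower bound, the 4 vertices {2, 8, 9, 10} are pairwise adjacent, and any tree decomposition puts a clique entirely inside one bag — forcing width ≥ 3. Combining the bounds, tw(G) = 3.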